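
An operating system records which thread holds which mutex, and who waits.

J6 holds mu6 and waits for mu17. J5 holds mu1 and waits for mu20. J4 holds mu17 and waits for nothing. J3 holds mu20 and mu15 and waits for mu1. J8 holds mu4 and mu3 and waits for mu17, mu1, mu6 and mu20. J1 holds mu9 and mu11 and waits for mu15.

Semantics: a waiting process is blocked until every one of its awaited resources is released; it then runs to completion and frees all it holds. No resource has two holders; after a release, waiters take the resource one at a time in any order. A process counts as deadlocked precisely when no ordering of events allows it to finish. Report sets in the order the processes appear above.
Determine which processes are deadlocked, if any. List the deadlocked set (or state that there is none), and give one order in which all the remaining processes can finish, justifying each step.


The deadlocked set is J5, J3, J8 and J1.
Key observation: the knot is the closed ring of waits J5 -> J3 -> J5; J8 and J1 wait into the deadlock from upstream.
The rest can finish in the order J4, J6.
Check, step by step:
  run J4 (it waits on nothing); releases mu17
  J6 waits on mu17 — all released -> runs and releases mu6


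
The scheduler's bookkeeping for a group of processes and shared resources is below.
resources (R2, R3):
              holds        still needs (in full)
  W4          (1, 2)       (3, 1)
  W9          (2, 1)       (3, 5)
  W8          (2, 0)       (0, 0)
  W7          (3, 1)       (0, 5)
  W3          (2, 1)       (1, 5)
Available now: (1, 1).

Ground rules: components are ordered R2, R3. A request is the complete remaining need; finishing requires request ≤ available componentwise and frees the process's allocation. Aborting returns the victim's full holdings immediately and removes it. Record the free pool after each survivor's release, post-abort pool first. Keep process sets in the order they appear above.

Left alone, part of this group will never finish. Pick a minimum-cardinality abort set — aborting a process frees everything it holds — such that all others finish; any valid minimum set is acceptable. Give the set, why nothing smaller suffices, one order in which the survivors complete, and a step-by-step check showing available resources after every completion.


Minimum abort set: W7 and W3.
Key observation: W9 was stuck for good until W7 and W3 gave back (5, 2); in the order shown it finishes at step 3.
Minimality, checking each single-abort alternative: W4 alone leaves W9 blocked (short on R3); W9 alone leaves W7 blocked (short on R3); W8 alone leaves W9 blocked (short on R3); W7 alone leaves W9 blocked (short on R3); W3 alone leaves W9 blocked (short on R3).
One survivor order: W8, W4, W9. Walking it through (post-abort pool first):
  pool = (6, 3)
  run W8 (needs (0, 0), free (6, 3)); after release of (2, 0) the pool is (8, 3)
  run W4 (needs (3, 1), free (8, 3)); after release of (1, 2) the pool is (9, 5)
  run W9 (needs (3, 5), free (9, 5)); after release of (2, 1) the pool is (11, 6)


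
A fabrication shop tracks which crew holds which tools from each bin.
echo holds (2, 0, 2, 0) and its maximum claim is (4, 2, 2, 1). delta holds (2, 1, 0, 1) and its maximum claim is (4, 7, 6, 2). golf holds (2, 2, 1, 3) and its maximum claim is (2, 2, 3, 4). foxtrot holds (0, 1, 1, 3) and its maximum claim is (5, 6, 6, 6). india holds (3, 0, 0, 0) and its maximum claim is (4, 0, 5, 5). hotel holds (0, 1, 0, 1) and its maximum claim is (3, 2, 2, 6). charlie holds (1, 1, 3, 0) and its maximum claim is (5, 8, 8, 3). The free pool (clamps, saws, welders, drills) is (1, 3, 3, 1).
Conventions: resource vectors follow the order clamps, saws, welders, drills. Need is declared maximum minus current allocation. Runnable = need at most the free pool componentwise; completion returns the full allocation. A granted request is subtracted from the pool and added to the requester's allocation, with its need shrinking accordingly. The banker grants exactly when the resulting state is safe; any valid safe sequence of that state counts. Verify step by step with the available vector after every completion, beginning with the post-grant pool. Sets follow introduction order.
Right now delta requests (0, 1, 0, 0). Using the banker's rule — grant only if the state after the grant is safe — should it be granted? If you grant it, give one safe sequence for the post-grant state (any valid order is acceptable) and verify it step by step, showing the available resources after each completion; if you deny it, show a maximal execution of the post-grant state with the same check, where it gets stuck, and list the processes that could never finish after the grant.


DENY: after the grant no complete ordering would exist.
Key observation: after golf, echo the pool peaks at (5, 4, 6, 4), and each blocked process is short somewhere: delta on saws; foxtrot on saws; india on drills; hotel on drills; charlie on saws.
Pretend the grant happened; the run golf, echo goes as far as possible. Check, step by step:
  pool = (1, 2, 3, 1)
  run golf (needs (0, 0, 2, 1), free (1, 2, 3, 1)); after release of (2, 2, 1, 3) the pool is (3, 4, 4, 4)
  run echo (needs (2, 2, 0, 1), free (3, 4, 4, 4)); after release of (2, 0, 2, 0) the pool is (5, 4, 6, 4)
  delta cannot run: need (2, 5, 6, 1) vs free (5, 4, 6, 4) (insufficient saws)
  foxtrot cannot run: need (5, 5, 5, 3) vs free (5, 4, 6, 4) (insufficient saws)
  india cannot run: need (1, 0, 5, 5) vs free (5, 4, 6, 4) (insufficient drills)
  hotel cannot run: need (3, 1, 2, 5) vs free (5, 4, 6, 4) (insufficient drills)
  charlie cannot run: need (4, 7, 5, 3) vs free (5, 4, 6, 4) (insufficient saws)
Processes that could never finish after the grant: delta, foxtrot, india, hotel and charlie.


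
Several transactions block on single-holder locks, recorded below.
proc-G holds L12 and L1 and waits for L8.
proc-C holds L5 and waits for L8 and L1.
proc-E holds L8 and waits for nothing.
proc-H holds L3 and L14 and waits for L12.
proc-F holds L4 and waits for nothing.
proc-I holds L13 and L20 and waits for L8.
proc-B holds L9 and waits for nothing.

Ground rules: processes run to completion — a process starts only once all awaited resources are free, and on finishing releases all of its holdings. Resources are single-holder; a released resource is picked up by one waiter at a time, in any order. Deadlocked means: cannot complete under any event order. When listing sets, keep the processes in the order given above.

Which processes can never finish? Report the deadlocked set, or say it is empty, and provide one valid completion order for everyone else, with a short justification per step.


No process is deadlocked.
Key observation: the wait relation is loop-free; peeling off processes with no waits unwinds the whole state.
A valid finishing order for the others: proc-E, proc-F, proc-G, proc-H, proc-I, proc-C, proc-B.
Check, step by step:
  proc-E: no waits; runs immediately, freeing L8
  proc-F: no waits; runs immediately, freeing L4
  run proc-G (all its waits — L8 — are resolved); releases L12 and L1
  run proc-H (all its waits — L12 — are resolved); releases L3 and L14
  run proc-I (all its waits — L8 — are resolved); releases L13 and L20
  run proc-C (all its waits — L8 and L1 — are resolved); releases L5
  proc-B: no waits; runs immediately, freeing L9


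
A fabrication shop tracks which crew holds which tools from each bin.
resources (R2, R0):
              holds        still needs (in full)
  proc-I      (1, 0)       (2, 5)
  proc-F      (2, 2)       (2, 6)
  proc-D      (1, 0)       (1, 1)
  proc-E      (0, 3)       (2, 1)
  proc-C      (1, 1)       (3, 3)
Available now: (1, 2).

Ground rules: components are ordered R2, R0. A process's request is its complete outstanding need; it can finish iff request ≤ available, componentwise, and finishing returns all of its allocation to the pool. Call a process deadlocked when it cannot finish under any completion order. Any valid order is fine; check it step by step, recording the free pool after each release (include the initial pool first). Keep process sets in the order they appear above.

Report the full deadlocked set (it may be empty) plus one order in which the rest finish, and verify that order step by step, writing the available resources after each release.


No process is deadlocked.
Key observation: no deadlock: proc-D fits now, and the freed resources carry the rest through.
A valid finishing order for the others: proc-D, proc-E, proc-I, proc-C, proc-F. Step-by-step check:
  pool = (1, 2)
  proc-D needs (1, 1) <= (1, 2) -> finishes; pool += (1, 0) = (2, 2)
  proc-E needs (2, 1) <= (2, 2) -> finishes; pool += (0, 3) = (2, 5)
  proc-I needs (2, 5) <= (2, 5) -> finishes; pool += (1, 0) = (3, 5)
  proc-C needs (3, 3) <= (3, 5) -> finishes; pool += (1, 1) = (4, 6)
  proc-F needs (2, 6) <= (4, 6) -> finishes; pool += (2, 2) = (6, 8)


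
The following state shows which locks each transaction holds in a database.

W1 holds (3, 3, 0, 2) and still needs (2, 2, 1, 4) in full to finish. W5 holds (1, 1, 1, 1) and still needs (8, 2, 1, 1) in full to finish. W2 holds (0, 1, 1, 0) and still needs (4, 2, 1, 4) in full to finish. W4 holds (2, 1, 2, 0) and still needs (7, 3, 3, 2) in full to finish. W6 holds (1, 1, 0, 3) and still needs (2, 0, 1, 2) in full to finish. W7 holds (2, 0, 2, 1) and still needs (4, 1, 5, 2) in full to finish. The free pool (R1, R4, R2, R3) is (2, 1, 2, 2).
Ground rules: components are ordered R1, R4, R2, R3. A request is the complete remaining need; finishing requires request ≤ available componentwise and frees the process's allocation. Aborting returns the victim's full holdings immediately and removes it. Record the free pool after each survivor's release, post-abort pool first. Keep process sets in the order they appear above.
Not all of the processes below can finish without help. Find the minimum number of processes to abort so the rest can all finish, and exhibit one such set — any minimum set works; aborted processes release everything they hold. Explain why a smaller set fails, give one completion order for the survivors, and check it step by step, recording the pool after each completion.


The answer: abort W4.
Key observation: no ordering could ever have run W5 before the abort of W4; with (2, 1, 2, 0) back in the pool it fits at step 3.
Why nothing smaller works: aborting no one leaves the state deadlocked as given.
One survivor order: W6, W1, W5, W2, W7. Check, step by step (post-abort pool first):
  pool = (4, 2, 4, 2)
  W6 needs (2, 0, 1, 2) <= (4, 2, 4, 2) -> finishes; pool += (1, 1, 0, 3) = (5, 3, 4, 5)
  W1 needs (2, 2, 1, 4) <= (5, 3, 4, 5) -> finishes; pool += (3, 3, 0, 2) = (8, 6, 4, 7)
  W5 needs (8, 2, 1, 1) <= (8, 6, 4, 7) -> finishes; pool += (1, 1, 1, 1) = (9, 7, 5, 8)
  W2 needs (4, 2, 1, 4) <= (9, 7, 5, 8) -> finishes; pool += (0, 1, 1, 0) = (9, 8, 6, 8)
  W7 needs (4, 1, 5, 2) <= (9, 8, 6, 8) -> finishes; pool += (2, 0, 2, 1) = (11, 8, 8, 9)


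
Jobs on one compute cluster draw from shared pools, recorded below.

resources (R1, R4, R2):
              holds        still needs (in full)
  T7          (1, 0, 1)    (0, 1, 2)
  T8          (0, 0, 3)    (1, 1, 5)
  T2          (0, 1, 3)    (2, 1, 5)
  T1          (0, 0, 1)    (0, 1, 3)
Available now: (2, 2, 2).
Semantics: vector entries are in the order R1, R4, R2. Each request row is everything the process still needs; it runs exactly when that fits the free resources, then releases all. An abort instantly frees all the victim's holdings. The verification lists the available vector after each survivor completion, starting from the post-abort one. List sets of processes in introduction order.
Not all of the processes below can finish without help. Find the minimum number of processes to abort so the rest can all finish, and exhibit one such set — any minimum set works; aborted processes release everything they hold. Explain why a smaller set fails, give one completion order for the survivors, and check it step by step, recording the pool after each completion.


Abort T2.
Key observation: T8 was stuck for good until T2 gave back (0, 1, 3); in the order shown it finishes at step 2.
Minimality: the empty abort set fails — the state is deadlocked as it stands.
The survivors complete as T7, T8, T1. Step-by-step check (starting from the post-abort pool):
  pool = (2, 3, 5)
  run T7 (needs (0, 1, 2), free (2, 3, 5)); after release of (1, 0, 1) the pool is (3, 3, 6)
  run T8 (needs (1, 1, 5), free (3, 3, 6)); after release of (0, 0, 3) the pool is (3, 3, 9)
  run T1 (needs (0, 1, 3), free (3, 3, 9)); after release of (0, 0, 1) the pool is (3, 3, 10)


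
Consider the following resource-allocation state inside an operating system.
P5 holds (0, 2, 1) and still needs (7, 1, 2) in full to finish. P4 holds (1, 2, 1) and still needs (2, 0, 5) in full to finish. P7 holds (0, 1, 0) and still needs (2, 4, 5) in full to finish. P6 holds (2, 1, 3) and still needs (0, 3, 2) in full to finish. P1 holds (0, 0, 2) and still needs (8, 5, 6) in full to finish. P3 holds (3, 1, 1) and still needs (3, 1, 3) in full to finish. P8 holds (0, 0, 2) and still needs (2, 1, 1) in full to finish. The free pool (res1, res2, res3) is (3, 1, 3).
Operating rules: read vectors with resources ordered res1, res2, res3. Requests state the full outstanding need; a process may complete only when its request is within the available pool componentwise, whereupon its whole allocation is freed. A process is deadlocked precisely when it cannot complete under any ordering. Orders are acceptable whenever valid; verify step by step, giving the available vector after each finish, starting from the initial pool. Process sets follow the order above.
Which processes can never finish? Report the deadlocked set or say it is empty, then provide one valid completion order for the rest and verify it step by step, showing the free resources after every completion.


No process is deadlocked.
Key observation: no deadlock: P8 fits now, and the freed resources carry the rest through.
One completion order for the rest: P8, P3, P4, P7, P6, P5, P1. Walking it through:
  pool = (3, 1, 3)
  run P8 (needs (2, 1, 1), free (3, 1, 3)); after release of (0, 0, 2) the pool is (3, 1, 5)
  run P3 (needs (3, 1, 3), free (3, 1, 5)); after release of (3, 1, 1) the pool is (6, 2, 6)
  run P4 (needs (2, 0, 5), free (6, 2, 6)); after release of (1, 2, 1) the pool is (7, 4, 7)
  run P7 (needs (2, 4, 5), free (7, 4, 7)); after release of (0, 1, 0) the pool is (7, 5, 7)
  run P6 (needs (0, 3, 2), free (7, 5, 7)); after release of (2, 1, 3) the pool is (9, 6, 10)
  run P5 (needs (7, 1, 2), free (9, 6, 10)); after release of (0, 2, 1) the pool is (9, 8, 11)
  run P1 (needs (8, 5, 6), free (9, 8, 11)); after release of (0, 0, 2) the pool is (9, 8, 13)


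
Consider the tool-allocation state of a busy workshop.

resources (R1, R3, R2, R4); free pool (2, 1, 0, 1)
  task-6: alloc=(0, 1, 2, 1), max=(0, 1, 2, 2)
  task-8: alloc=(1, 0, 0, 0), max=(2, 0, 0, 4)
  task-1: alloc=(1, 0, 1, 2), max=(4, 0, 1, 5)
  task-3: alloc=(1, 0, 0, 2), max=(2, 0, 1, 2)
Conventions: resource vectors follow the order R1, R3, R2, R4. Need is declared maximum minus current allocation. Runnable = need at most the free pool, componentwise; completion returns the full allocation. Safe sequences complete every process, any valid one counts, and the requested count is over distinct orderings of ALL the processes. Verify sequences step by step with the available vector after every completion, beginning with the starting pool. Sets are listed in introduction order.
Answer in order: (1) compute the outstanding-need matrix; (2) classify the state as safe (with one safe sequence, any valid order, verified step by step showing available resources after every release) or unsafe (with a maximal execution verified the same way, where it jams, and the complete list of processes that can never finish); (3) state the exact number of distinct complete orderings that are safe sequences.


(1) Remaining need (order R1, R3, R2, R4):
  task-6: (0, 0, 0, 1)
  task-8: (1, 0, 0, 4)
  task-1: (3, 0, 0, 3)
  task-3: (1, 0, 1, 0)
(2) SAFE, for example via the order task-6, task-3, task-8, task-1.
Key observation: reading the order forward, task-6 is the first process whose need (0, 0, 0, 1) meets the free pool (2, 1, 0, 1) exactly on a resource it requests.
Check, step by step:
  pool = (2, 1, 0, 1)
  run task-6 (needs (0, 0, 0, 1), free (2, 1, 0, 1)); after release of (0, 1, 2, 1) the pool is (2, 2, 2, 2)
  run task-3 (needs (1, 0, 1, 0), free (2, 2, 2, 2)); after release of (1, 0, 0, 2) the pool is (3, 2, 2, 4)
  run task-8 (needs (1, 0, 0, 4), free (3, 2, 2, 4)); after release of (1, 0, 0, 0) the pool is (4, 2, 2, 4)
  run task-1 (needs (3, 0, 0, 3), free (4, 2, 2, 4)); after release of (1, 0, 1, 2) the pool is (5, 2, 3, 6)
(3) The exact count: 2 of the possible complete orderings are safe sequences.


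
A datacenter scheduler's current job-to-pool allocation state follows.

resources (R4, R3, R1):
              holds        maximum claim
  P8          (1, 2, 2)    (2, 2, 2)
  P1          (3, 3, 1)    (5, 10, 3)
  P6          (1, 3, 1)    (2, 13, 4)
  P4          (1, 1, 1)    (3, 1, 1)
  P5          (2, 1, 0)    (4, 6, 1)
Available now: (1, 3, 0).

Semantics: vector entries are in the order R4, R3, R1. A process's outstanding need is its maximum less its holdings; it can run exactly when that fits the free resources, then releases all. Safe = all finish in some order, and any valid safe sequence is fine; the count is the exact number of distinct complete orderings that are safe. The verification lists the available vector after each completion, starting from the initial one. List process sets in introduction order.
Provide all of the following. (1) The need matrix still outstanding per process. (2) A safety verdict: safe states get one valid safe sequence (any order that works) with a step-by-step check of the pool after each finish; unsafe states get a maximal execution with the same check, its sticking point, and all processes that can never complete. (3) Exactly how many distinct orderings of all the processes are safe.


(1) Outstanding need per process (order R4, R3, R1):
  P8: (1, 0, 0)
  P1: (2, 7, 2)
  P6: (1, 10, 3)
  P4: (2, 0, 0)
  P5: (2, 5, 1)
(2) The state is SAFE; one workable sequence: P8, P5, P4, P1, P6.
Key observation: the order's first zero-slack moment is P8 ((1, 0, 0) needed, (1, 3, 0) free — a requested resource with nothing to spare).
Verifying each step:
  pool = (1, 3, 0)
  run P8 (needs (1, 0, 0), free (1, 3, 0)); after release of (1, 2, 2) the pool is (2, 5, 2)
  run P5 (needs (2, 5, 1), free (2, 5, 2)); after release of (2, 1, 0) the pool is (4, 6, 2)
  run P4 (needs (2, 0, 0), free (4, 6, 2)); after release of (1, 1, 1) the pool is (5, 7, 3)
  run P1 (needs (2, 7, 2), free (5, 7, 3)); after release of (3, 3, 1) the pool is (8, 10, 4)
  run P6 (needs (1, 10, 3), free (8, 10, 4)); after release of (1, 3, 1) the pool is (9, 13, 5)
(3) Exactly 2 of the possible complete orderings are safe sequences.


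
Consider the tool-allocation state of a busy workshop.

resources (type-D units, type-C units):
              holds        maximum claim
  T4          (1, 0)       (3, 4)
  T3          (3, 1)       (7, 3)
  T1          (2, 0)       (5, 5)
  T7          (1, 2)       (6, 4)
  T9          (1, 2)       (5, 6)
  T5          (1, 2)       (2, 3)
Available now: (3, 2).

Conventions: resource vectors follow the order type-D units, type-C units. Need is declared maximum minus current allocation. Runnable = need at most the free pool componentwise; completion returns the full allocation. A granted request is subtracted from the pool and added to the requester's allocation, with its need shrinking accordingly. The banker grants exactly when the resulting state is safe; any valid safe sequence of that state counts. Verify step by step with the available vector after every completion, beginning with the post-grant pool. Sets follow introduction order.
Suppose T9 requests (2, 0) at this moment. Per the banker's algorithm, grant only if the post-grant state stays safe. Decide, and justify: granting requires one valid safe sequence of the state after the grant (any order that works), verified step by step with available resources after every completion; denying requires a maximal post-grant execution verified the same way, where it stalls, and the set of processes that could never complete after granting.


GRANT — the state after the grant stays safe, e.g. via T5, T4, T9, T1, T7, T3.
Key observation: the transfer keeps a workable pool ((1, 2)); T5 starts the safe sequence.
Step-by-step check of the post-grant state:
  pool = (1, 2)
  run T5 (needs (1, 1), free (1, 2)); after release of (1, 2) the pool is (2, 4)
  run T4 (needs (2, 4), free (2, 4)); after release of (1, 0) the pool is (3, 4)
  run T9 (needs (2, 4), free (3, 4)); after release of (3, 2) the pool is (6, 6)
  run T1 (needs (3, 5), free (6, 6)); after release of (2, 0) the pool is (8, 6)
  run T7 (needs (5, 2), free (8, 6)); after release of (1, 2) the pool is (9, 8)
  run T3 (needs (4, 2), free (9, 8)); after release of (3, 1) the pool is (12, 9)


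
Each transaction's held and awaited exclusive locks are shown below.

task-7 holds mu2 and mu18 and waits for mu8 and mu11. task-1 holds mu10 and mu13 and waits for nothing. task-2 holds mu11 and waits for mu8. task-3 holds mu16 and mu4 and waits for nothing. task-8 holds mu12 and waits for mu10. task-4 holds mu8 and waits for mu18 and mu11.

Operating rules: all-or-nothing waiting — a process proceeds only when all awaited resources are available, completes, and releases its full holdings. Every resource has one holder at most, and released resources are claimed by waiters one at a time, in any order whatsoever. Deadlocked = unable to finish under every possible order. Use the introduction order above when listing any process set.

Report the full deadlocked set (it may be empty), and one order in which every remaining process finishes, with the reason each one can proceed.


Deadlocked: task-7, task-2 and task-4.
Key observation: nobody on the ring task-7 -> task-2 -> task-4 -> task-7 can start until another member finishes, which never happens; no other process is dragged down with it.
The rest can finish in the order task-1, task-3, task-8.
Check, step by step:
  task-1: no waits; runs immediately, freeing mu10 and mu13
  task-3: no waits; runs immediately, freeing mu16 and mu4
  task-8 waits on mu10 — all released -> runs and releases mu12


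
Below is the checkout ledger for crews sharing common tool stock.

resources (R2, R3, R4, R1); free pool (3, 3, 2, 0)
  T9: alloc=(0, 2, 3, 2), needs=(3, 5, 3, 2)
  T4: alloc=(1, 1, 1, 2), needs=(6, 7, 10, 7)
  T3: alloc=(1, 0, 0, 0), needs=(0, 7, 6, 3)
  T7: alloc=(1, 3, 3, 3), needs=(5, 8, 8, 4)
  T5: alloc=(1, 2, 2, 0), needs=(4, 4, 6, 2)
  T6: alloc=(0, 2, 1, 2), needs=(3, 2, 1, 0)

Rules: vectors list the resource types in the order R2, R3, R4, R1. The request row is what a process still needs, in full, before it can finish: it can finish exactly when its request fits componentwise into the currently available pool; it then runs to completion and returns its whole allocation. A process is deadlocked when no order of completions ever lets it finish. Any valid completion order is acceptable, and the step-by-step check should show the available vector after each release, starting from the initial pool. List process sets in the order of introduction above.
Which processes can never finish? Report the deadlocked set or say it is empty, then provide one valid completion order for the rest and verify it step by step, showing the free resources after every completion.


No process is deadlocked.
Key observation: there is always a runnable process — T6 first — so the state unwinds completely.
The rest can finish in the order T6, T9, T3, T5, T7, T4. Verifying each step:
  pool = (3, 3, 2, 0)
  T6 needs (3, 2, 1, 0) <= (3, 3, 2, 0) -> finishes; pool += (0, 2, 1, 2) = (3, 5, 3, 2)
  T9 needs (3, 5, 3, 2) <= (3, 5, 3, 2) -> finishes; pool += (0, 2, 3, 2) = (3, 7, 6, 4)
  T3 needs (0, 7, 6, 3) <= (3, 7, 6, 4) -> finishes; pool += (1, 0, 0, 0) = (4, 7, 6, 4)
  T5 needs (4, 4, 6, 2) <= (4, 7, 6, 4) -> finishes; pool += (1, 2, 2, 0) = (5, 9, 8, 4)
  T7 needs (5, 8, 8, 4) <= (5, 9, 8, 4) -> finishes; pool += (1, 3, 3, 3) = (6, 12, 11, 7)
  T4 needs (6, 7, 10, 7) <= (6, 12, 11, 7) -> finishes; pool += (1, 1, 1, 2) = (7, 13, 12, 9)


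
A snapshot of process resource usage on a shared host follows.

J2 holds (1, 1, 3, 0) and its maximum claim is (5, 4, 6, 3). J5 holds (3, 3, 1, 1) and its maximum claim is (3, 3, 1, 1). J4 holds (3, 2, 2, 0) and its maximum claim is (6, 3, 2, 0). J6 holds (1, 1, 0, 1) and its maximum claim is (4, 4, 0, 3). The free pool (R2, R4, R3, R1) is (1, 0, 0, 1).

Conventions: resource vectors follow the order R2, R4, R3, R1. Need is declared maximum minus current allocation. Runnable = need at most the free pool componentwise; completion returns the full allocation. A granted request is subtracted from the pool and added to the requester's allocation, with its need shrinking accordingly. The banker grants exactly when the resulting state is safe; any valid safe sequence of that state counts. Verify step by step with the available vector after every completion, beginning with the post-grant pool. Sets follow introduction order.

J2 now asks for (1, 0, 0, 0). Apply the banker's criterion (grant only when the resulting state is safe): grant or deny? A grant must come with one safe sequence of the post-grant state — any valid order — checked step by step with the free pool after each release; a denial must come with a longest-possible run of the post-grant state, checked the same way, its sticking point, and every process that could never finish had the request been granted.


GRANT. The post-grant state is safe; one safe sequence: J5, J6, J4, J2.
Key observation: with (0, 0, 0, 1) left after the transfer, J5 can run at once — the state stays safe.
Verifying the post-grant state step by step:
  pool = (0, 0, 0, 1)
  J5 needs (0, 0, 0, 0) <= (0, 0, 0, 1) -> finishes; pool += (3, 3, 1, 1) = (3, 3, 1, 2)
  J6 needs (3, 3, 0, 2) <= (3, 3, 1, 2) -> finishes; pool += (1, 1, 0, 1) = (4, 4, 1, 3)
  J4 needs (3, 1, 0, 0) <= (4, 4, 1, 3) -> finishes; pool += (3, 2, 2, 0) = (7, 6, 3, 3)
  J2 needs (3, 3, 3, 3) <= (7, 6, 3, 3) -> finishes; pool += (2, 1, 3, 0) = (9, 7, 6, 3)


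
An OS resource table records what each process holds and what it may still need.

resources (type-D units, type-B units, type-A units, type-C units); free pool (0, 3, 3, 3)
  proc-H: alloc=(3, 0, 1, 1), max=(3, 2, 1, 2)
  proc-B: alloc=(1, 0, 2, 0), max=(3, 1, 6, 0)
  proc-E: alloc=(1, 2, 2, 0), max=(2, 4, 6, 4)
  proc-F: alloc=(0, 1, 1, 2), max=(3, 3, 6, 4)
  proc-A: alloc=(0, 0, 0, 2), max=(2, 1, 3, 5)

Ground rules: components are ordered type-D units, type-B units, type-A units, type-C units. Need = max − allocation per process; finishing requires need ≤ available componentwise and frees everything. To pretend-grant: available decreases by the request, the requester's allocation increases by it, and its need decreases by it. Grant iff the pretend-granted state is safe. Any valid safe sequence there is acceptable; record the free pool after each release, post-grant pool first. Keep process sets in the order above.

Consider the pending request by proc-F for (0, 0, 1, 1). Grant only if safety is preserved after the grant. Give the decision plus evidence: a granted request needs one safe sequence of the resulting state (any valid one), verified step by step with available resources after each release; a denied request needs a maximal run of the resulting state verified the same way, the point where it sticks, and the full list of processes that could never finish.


DENY — the pretend-granted state is unsafe.
Key observation: the wall is type-A units: completing proc-H, proc-A brings the pool only to (3, 3, 3, 5), and all the rest need more.
After a pretend grant, a maximal execution: proc-H, proc-A — then nothing else fits. Walking it through:
  pool = (0, 3, 2, 2)
  proc-H: need (0, 2, 0, 1) fits (0, 3, 2, 2); releases (3, 0, 1, 1), pool now (3, 3, 3, 3)
  proc-A: need (2, 1, 3, 3) fits (3, 3, 3, 3); releases (0, 0, 0, 2), pool now (3, 3, 3, 5)
  proc-B cannot run: need (2, 1, 4, 0) vs free (3, 3, 3, 5) (insufficient type-A units)
  proc-E cannot run: need (1, 2, 4, 4) vs free (3, 3, 3, 5) (insufficient type-A units)
  proc-F cannot run: need (3, 2, 4, 1) vs free (3, 3, 3, 5) (insufficient type-A units)
Post-grant, the permanently blocked set is proc-B, proc-E and proc-F.


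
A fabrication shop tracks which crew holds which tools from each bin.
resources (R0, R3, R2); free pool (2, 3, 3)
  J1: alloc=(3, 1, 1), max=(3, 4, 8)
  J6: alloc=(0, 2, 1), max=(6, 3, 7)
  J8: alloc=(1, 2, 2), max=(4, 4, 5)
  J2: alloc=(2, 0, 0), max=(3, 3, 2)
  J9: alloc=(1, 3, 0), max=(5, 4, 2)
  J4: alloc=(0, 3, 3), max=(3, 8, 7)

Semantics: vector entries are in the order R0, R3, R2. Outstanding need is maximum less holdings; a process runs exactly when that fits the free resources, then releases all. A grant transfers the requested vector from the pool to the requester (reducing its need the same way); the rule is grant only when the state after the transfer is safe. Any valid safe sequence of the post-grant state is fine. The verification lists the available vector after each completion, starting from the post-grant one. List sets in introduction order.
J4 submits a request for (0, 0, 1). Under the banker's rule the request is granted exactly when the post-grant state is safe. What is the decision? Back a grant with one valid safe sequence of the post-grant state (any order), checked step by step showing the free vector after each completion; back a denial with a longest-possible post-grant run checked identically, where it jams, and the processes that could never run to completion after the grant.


DENY — the pretend-granted state is unsafe.
Key observation: once J2, J9 finish, the pool peaks at (5, 6, 2) — and every remaining process still needs more R2 than that.
After a pretend grant, a maximal execution: J2, J9 — then nothing else fits. Step-by-step check:
  pool = (2, 3, 2)
  J2: need (1, 3, 2) fits (2, 3, 2); releases (2, 0, 0), pool now (4, 3, 2)
  J9: need (4, 1, 2) fits (4, 3, 2); releases (1, 3, 0), pool now (5, 6, 2)
  J1 still needs (0, 3, 7) but only (5, 6, 2) is free — short on R2
  J6 still needs (6, 1, 6) but only (5, 6, 2) is free — short on R0 and R2
  J8 still needs (3, 2, 3) but only (5, 6, 2) is free — short on R2
  J4 still needs (3, 5, 3) but only (5, 6, 2) is free — short on R2
Had the request been granted, J1, J6, J8 and J4 could never finish.


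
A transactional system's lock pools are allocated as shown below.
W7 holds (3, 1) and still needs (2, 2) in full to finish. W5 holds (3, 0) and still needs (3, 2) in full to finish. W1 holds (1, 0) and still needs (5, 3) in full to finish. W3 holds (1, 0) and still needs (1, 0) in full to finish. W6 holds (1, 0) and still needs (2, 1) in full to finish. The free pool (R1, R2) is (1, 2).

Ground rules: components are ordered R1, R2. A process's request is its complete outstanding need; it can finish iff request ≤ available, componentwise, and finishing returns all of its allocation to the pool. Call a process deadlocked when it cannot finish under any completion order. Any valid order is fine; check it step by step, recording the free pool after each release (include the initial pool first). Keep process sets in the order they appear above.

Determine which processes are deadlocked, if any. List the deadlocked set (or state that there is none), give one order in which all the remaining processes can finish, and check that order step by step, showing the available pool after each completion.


The deadlocked set is empty.
Key observation: the pool covers W3 at once, and every later process fits after earlier releases.
One completion order for the rest: W3, W7, W1, W5, W6. Check, step by step:
  pool = (1, 2)
  W3 needs (1, 0) <= (1, 2) -> finishes; pool += (1, 0) = (2, 2)
  W7 needs (2, 2) <= (2, 2) -> finishes; pool += (3, 1) = (5, 3)
  W1 needs (5, 3) <= (5, 3) -> finishes; pool += (1, 0) = (6, 3)
  W5 needs (3, 2) <= (6, 3) -> finishes; pool += (3, 0) = (9, 3)
  W6 needs (2, 1) <= (9, 3) -> finishes; pool += (1, 0) = (10, 3)


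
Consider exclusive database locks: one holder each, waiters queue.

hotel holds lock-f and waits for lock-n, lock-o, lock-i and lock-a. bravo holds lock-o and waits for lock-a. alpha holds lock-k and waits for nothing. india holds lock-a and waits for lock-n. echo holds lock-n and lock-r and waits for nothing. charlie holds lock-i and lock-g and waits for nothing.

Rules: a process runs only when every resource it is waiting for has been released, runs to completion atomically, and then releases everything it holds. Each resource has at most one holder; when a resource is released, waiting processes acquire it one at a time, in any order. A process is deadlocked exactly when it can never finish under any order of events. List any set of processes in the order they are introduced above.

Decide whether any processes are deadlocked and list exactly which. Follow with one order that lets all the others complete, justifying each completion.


Nothing here is deadlocked.
Key observation: there is no circular wait here — follow any chain and it reaches a process that is free to run now.
The rest can finish in the order alpha, echo, india, bravo, charlie, hotel.
Verifying each step:
  run alpha (it waits on nothing); releases lock-k
  run echo (it waits on nothing); releases lock-n and lock-r
  india: everything it awaited (lock-n) is free; runs, freeing lock-a
  bravo: everything it awaited (lock-a) is free; runs, freeing lock-o
  run charlie (it waits on nothing); releases lock-i and lock-g
  hotel: everything it awaited (lock-n, lock-o, lock-i and lock-a) is free; runs, freeing lock-f


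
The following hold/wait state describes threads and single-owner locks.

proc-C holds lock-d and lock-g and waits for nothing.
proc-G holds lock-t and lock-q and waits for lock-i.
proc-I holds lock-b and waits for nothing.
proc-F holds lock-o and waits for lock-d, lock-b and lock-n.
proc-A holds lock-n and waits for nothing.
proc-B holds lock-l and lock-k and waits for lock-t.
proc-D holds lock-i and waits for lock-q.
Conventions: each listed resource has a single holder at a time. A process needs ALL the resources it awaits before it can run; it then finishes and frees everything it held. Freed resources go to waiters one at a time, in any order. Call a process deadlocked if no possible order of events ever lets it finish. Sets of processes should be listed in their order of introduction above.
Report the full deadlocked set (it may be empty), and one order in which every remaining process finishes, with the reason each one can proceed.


The deadlocked set is proc-G, proc-B and proc-D.
Key observation: nobody on the ring proc-G -> proc-D -> proc-G can start until another member finishes, which never happens; proc-B waits into the deadlock from upstream.
A valid finishing order for the others: proc-I, proc-C, proc-A, proc-F.
Walking it through:
  run proc-I (it waits on nothing); releases lock-b
  run proc-C (it waits on nothing); releases lock-d and lock-g
  run proc-A (it waits on nothing); releases lock-n
  proc-F waits on lock-d, lock-b and lock-n — all released -> runs and releases lock-o


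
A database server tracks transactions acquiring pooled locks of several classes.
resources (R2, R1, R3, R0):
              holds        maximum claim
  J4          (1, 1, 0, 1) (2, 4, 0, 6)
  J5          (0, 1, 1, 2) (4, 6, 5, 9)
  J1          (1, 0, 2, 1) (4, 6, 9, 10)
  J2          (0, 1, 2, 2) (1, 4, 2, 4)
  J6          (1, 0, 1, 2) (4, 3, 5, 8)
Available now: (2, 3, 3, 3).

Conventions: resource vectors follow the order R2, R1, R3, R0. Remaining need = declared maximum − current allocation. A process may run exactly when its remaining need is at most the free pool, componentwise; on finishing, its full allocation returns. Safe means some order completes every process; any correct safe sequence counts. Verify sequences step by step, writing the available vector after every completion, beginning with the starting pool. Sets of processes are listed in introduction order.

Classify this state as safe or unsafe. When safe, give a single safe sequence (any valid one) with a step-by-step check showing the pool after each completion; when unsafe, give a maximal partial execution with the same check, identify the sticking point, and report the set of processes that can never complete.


SAFE, for example via the order J2, J4, J6, J5, J1.
Key observation: J2 is the earliest step where a requested resource binds exactly: need (1, 3, 0, 2), pool (2, 3, 3, 3) at its turn.
Step-by-step check:
  pool = (2, 3, 3, 3)
  J2: need (1, 3, 0, 2) fits (2, 3, 3, 3); releases (0, 1, 2, 2), pool now (2, 4, 5, 5)
  J4: need (1, 3, 0, 5) fits (2, 4, 5, 5); releases (1, 1, 0, 1), pool now (3, 5, 5, 6)
  J6: need (3, 3, 4, 6) fits (3, 5, 5, 6); releases (1, 0, 1, 2), pool now (4, 5, 6, 8)
  J5: need (4, 5, 4, 7) fits (4, 5, 6, 8); releases (0, 1, 1, 2), pool now (4, 6, 7, 10)
  J1: need (3, 6, 7, 9) fits (4, 6, 7, 10); releases (1, 0, 2, 1), pool now (5, 6, 9, 11)


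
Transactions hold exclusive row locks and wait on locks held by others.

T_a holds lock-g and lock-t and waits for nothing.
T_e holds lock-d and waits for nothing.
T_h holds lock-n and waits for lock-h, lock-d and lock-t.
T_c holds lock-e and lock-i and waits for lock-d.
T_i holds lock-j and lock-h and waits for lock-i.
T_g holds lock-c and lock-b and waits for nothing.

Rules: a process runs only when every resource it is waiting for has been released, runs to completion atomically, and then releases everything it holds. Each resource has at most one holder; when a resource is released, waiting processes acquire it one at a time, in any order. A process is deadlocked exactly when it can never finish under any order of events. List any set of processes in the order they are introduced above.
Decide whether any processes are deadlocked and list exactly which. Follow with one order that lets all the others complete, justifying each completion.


Nothing here is deadlocked.
Key observation: the wait graph is acyclic; completion cascades from the unblocked processes through everyone else.
One completion order for the rest: T_e, T_c, T_a, T_i, T_h, T_g.
Check, step by step:
  run T_e (it waits on nothing); releases lock-d
  T_c waits on lock-d — all released -> runs and releases lock-e and lock-i
  run T_a (it waits on nothing); releases lock-g and lock-t
  T_i waits on lock-i — all released -> runs and releases lock-j and lock-h
  T_h waits on lock-h, lock-d and lock-t — all released -> runs and releases lock-n
  run T_g (it waits on nothing); releases lock-c and lock-b


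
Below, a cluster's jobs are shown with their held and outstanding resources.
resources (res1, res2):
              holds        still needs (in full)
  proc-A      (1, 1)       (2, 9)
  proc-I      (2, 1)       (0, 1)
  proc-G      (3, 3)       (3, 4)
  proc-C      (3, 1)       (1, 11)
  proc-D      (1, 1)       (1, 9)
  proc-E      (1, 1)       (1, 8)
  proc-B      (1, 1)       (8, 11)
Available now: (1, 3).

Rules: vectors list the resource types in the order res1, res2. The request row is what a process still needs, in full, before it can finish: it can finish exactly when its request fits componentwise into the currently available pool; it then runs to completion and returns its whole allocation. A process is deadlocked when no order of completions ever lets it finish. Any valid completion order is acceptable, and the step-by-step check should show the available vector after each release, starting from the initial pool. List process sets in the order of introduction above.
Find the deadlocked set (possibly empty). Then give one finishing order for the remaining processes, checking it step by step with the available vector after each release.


Deadlocked: proc-A, proc-C, proc-D, proc-E and proc-B.
Key observation: even finishing proc-I, proc-G leaves just (6, 7) free — too little res2 for any of the remaining processes.
The rest can finish in the order proc-I, proc-G. Verifying each step:
  pool = (1, 3)
  run proc-I (needs (0, 1), free (1, 3)); after release of (2, 1) the pool is (3, 4)
  run proc-G (needs (3, 4), free (3, 4)); after release of (3, 3) the pool is (6, 7)
The blocked processes can never fit:
  proc-A still needs (2, 9) but only (6, 7) is free — short on res2
  proc-C still needs (1, 11) but only (6, 7) is free — short on res2
  proc-D still needs (1, 9) but only (6, 7) is free — short on res2
  proc-E still needs (1, 8) but only (6, 7) is free — short on res2
  proc-B still needs (8, 11) but only (6, 7) is free — short on res1 and res2
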